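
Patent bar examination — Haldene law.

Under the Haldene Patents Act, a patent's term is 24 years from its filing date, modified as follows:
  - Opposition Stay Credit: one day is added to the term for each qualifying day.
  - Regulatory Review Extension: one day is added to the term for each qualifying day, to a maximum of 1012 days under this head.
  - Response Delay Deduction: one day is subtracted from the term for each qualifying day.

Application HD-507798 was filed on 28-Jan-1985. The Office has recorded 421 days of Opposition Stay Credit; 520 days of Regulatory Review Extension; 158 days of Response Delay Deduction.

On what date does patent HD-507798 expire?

Base term: filing date + 24 years → 28 January 2009.
Opposition Stay Credit: +421 days → 25 March 2010.
Regulatory Review Extension: 520 days (within the 1012-day cap) → +520 days → 27 August 2011.
Response Delay Deduction: −158 days → 22 March 2011.

2011-03-22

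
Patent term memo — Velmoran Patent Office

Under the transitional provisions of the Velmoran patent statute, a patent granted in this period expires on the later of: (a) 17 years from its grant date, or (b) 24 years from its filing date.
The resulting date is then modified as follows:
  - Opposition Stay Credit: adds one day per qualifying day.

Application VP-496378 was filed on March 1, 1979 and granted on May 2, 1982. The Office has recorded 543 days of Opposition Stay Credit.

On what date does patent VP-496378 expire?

2004-08-25

(a) grant + 17 years → 2 May 1999.
(b) filing + 24 years → 1 March 2003.
Later of the two: 1 March 2003.
Opposition Stay Credit: +543 days → 25 August 2004.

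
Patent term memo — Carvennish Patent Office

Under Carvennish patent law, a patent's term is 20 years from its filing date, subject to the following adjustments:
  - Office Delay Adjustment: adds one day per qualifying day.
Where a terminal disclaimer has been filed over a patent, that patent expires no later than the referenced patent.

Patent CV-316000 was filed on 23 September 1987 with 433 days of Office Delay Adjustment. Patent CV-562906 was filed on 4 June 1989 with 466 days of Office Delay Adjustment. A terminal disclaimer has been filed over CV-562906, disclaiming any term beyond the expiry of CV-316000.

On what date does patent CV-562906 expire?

Natural term of CV-562906:
  Base: filing + 20 years → 4 June 2009.
  Office Delay Adjustment: +466 days → 13 September 2010.
Expiry of referenced patent CV-316000:
  Base: filing + 20 years → 23 September 2007.
  Office Delay Adjustment: +433 days → 29 November 2008.
Terminal disclaimer: CV-562906 expires on the earlier of 13 September 2010 and 29 November 2008.

2008-11-29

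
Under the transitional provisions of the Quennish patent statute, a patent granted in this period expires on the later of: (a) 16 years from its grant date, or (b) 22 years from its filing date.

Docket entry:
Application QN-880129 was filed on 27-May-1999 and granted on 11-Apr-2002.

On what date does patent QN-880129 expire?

(a) grant + 16 years → 11 April 2018.
(b) filing + 22 years → 27 May 2021.
Later of the two: 27 May 2021.

May 27, 2021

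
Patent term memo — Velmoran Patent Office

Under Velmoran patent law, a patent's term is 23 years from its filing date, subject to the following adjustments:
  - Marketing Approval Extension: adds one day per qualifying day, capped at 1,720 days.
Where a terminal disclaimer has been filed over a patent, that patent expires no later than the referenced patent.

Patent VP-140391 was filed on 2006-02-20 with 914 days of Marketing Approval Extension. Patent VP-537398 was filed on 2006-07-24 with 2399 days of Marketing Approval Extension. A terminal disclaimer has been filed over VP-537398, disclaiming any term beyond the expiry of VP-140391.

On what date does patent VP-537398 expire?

Natural term of VP-537398:
  Base: filing + 23 years → 24 July 2029.
  Marketing Approval Extension: 2399 days claimed exceeds the 1720-day cap, so +1720 days → 9 April 2034.
Expiry of referenced patent VP-140391:
  Base: filing + 23 years → 20 February 2029.
  Marketing Approval Extension: 914 days (within the 1720-day cap) → +914 days → 23 August 2031.
Terminal disclaimer: VP-537398 expires on the earlier of 9 April 2034 and 23 August 2031.

2031-08-23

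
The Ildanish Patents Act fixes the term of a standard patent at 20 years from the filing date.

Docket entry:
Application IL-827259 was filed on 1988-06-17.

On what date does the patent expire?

June 17, 2008

Filing date + 20 years → 17 June 2008.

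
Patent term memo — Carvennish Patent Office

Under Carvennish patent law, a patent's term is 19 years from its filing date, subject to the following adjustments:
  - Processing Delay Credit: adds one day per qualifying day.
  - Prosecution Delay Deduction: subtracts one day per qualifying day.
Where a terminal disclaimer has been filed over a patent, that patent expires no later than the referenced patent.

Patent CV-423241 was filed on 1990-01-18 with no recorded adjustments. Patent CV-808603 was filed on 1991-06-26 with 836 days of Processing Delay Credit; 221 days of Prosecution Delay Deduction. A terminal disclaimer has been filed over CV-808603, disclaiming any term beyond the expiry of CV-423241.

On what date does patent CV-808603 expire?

Natural term of CV-808603:
  Base: filing + 19 years → 26 June 2010.
  Processing Delay Credit: +836 days → 9 October 2012.
  Prosecution Delay Deduction: −221 days → 2 March 2012.
Expiry of referenced patent CV-423241:
  Base: filing + 19 years → 18 January 2009.
Terminal disclaimer: CV-808603 expires on the earlier of 2 March 2012 and 18 January 2009.

2009-01-18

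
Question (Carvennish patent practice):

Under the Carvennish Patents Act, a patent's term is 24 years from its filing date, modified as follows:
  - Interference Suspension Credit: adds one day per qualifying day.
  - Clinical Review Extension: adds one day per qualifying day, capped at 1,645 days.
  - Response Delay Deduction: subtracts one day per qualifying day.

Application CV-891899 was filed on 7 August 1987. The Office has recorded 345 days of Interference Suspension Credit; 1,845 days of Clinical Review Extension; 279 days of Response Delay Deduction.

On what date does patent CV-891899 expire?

Base term: filing date + 24 years → 7 August 2011.
Interference Suspension Credit: +345 days → 17 July 2012.
Clinical Review Extension: 1845 days claimed exceeds the 1645-day cap, so +1645 days → 17 January 2017.
Response Delay Deduction: −279 days → 13 April 2016.

April 13, 2016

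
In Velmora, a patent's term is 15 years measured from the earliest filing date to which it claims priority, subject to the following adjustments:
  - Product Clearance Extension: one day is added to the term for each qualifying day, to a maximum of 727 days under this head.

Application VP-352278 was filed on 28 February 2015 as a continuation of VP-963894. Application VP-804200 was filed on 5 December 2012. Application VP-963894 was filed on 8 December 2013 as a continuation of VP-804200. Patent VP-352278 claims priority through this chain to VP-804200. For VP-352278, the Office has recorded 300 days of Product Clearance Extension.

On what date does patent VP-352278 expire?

Earliest priority filing: 5 December 2012.
Base term: 5 December 2012 + 15 years → 5 December 2027.
Product Clearance Extension: 300 days (within the 727-day cap) → +300 days → 30 September 2028.

September 30, 2028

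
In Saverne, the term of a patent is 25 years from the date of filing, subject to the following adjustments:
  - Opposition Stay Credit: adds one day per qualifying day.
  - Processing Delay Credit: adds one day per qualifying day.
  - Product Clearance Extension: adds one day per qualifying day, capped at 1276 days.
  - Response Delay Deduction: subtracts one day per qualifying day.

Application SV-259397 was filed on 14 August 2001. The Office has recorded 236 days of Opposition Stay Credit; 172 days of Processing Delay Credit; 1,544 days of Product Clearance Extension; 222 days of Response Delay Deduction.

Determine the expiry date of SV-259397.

2030-08-15

Base term: filing date + 25 years → 14 August 2026.
Opposition Stay Credit: +236 days → 7 April 2027.
Processing Delay Credit: +172 days → 26 September 2027.
Product Clearance Extension: 1544 days claimed exceeds the 1276-day cap, so +1276 days → 25 March 2031.
Response Delay Deduction: −222 days → 15 August 2030.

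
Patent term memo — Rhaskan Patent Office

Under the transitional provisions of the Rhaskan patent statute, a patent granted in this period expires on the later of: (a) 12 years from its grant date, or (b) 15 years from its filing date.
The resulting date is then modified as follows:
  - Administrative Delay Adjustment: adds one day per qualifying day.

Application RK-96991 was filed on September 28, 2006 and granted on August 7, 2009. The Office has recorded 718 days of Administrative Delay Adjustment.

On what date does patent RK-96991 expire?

2023-09-16

(a) grant + 12 years → 7 August 2021.
(b) filing + 15 years → 28 September 2021.
Later of the two: 28 September 2021.
Administrative Delay Adjustment: +718 days → 16 September 2023.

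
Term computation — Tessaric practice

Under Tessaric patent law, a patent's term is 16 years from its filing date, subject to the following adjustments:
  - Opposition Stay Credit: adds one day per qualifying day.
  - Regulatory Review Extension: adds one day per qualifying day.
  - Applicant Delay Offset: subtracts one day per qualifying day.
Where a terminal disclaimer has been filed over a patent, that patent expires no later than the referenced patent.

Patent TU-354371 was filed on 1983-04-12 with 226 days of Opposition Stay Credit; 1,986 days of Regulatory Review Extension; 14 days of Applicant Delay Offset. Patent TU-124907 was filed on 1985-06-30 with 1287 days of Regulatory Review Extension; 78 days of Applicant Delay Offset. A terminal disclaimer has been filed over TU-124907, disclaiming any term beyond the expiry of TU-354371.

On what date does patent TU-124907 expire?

October 21, 2004

Natural term of TU-124907:
  Base: filing + 16 years → 30 June 2001.
  Regulatory Review Extension: +1287 days → 7 January 2005.
  Applicant Delay Offset: −78 days → 21 October 2004.
Expiry of referenced patent TU-354371:
  Base: filing + 16 years → 12 April 1999.
  Opposition Stay Credit: +226 days → 24 November 1999.
  Regulatory Review Extension: +1986 days → 2 May 2005.
  Applicant Delay Offset: −14 days → 18 April 2005.
Terminal disclaimer: TU-124907 expires on the earlier of 21 October 2004 and 18 April 2005.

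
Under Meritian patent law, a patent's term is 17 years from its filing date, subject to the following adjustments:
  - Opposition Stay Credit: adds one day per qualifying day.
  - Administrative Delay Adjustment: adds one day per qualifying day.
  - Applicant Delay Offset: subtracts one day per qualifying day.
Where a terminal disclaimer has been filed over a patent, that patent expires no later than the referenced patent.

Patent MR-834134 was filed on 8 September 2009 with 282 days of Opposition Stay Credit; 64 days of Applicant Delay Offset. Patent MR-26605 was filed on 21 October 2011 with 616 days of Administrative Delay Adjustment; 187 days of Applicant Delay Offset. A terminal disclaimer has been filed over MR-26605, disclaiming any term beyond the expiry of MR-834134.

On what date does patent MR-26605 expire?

Natural term of MR-26605:
  Base: filing + 17 years → 21 October 2028.
  Administrative Delay Adjustment: +616 days → 29 June 2030.
  Applicant Delay Offset: −187 days → 24 December 2029.
Expiry of referenced patent MR-834134:
  Base: filing + 17 years → 8 September 2026.
  Opposition Stay Credit: +282 days → 17 June 2027.
  Applicant Delay Offset: −64 days → 14 April 2027.
Terminal disclaimer: MR-26605 expires on the earlier of 24 December 2029 and 14 April 2027.

2027-04-14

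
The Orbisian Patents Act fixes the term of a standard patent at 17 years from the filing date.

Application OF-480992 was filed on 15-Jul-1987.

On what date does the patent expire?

Filing date + 17 years → 15 July 2004.

2004-07-15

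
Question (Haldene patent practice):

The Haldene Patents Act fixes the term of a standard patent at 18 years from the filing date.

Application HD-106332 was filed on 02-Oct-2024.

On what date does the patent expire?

Filing date + 18 years → 2 October 2042.

October 2, 2042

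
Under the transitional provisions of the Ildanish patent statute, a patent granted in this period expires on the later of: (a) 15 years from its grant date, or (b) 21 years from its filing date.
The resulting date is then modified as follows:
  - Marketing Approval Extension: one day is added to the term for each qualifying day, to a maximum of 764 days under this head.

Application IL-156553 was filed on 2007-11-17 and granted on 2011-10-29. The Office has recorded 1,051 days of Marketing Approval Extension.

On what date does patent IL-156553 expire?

December 21, 2030

(a) grant + 15 years → 29 October 2026.
(b) filing + 21 years → 17 November 2028.
Later of the two: 17 November 2028.
Marketing Approval Extension: 1051 days claimed exceeds the 764-day cap, so +764 days → 21 December 2030.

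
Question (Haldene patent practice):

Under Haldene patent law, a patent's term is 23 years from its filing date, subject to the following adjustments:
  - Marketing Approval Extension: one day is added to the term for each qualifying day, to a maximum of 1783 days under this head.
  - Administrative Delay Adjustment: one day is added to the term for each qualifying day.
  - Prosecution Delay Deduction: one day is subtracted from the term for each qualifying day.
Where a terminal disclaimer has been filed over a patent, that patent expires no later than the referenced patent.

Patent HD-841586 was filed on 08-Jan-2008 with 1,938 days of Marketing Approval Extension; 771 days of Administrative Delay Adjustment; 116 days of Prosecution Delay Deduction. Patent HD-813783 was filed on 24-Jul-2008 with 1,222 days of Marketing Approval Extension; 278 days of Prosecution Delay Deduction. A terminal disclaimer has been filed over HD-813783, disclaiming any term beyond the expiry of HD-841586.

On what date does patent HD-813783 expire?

February 22, 2034

Natural term of HD-813783:
  Base: filing + 23 years → 24 July 2031.
  Marketing Approval Extension: 1222 days (within the 1783-day cap) → +1222 days → 27 November 2034.
  Prosecution Delay Deduction: −278 days → 22 February 2034.
Expiry of referenced patent HD-841586:
  Base: filing + 23 years → 8 January 2031.
  Marketing Approval Extension: 1938 days claimed exceeds the 1783-day cap, so +1783 days → 26 November 2035.
  Administrative Delay Adjustment: +771 days → 5 January 2038.
  Prosecution Delay Deduction: −116 days → 11 September 2037.
Terminal disclaimer: HD-813783 expires on the earlier of 22 February 2034 and 11 September 2037.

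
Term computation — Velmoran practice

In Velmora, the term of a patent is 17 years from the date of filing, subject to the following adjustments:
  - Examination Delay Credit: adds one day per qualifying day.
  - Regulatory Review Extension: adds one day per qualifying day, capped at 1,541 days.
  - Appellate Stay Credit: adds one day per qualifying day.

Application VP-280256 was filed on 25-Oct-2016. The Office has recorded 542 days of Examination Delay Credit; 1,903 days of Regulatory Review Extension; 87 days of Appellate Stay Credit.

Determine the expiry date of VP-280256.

Base term: filing date + 17 years → 25 October 2033.
Examination Delay Credit: +542 days → 20 April 2035.
Regulatory Review Extension: 1903 days claimed exceeds the 1541-day cap, so +1541 days → 9 July 2039.
Appellate Stay Credit: +87 days → 4 October 2039.

2039-10-04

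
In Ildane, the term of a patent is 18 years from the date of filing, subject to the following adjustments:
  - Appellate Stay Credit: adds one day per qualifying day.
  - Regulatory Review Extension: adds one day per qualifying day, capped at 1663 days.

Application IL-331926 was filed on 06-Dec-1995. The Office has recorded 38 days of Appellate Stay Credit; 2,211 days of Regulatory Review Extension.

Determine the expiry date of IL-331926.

Base term: filing date + 18 years → 6 December 2013.
Appellate Stay Credit: +38 days → 13 January 2014.
Regulatory Review Extension: 2211 days claimed exceeds the 1663-day cap, so +1663 days → 3 August 2018.

2018-08-03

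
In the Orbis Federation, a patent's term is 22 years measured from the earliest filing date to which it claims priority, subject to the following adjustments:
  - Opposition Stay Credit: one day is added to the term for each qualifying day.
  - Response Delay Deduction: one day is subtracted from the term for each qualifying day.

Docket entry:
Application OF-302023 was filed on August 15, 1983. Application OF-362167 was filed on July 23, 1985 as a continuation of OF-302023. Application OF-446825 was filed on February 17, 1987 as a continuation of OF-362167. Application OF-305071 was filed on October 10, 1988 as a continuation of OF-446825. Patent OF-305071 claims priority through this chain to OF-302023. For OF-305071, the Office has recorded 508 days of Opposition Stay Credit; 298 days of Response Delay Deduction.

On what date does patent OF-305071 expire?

Earliest priority filing: 15 August 1983.
Base term: 15 August 1983 + 22 years → 15 August 2005.
Opposition Stay Credit: +508 days → 5 January 2007.
Response Delay Deduction: −298 days → 13 March 2006.

March 13, 2006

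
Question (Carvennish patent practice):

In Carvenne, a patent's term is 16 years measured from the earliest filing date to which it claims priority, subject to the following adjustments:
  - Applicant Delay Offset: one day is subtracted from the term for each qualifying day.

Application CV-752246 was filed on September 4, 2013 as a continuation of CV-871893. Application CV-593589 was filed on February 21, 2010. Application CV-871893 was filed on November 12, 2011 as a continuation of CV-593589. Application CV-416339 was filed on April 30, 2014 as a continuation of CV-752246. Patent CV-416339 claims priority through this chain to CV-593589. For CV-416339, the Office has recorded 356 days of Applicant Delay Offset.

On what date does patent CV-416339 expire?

Earliest priority filing: 21 February 2010.
Base term: 21 February 2010 + 16 years → 21 February 2026.
Applicant Delay Offset: −356 days → 2 March 2025.

March 2, 2025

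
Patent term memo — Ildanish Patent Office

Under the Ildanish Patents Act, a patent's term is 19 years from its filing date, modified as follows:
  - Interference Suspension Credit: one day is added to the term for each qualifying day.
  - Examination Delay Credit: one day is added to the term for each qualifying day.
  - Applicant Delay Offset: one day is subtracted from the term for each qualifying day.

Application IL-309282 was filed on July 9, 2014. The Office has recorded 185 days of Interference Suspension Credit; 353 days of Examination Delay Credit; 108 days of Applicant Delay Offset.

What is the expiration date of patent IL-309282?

2034-09-12

Base term: filing date + 19 years → 9 July 2033.
Interference Suspension Credit: +185 days → 10 January 2034.
Examination Delay Credit: +353 days → 29 December 2034.
Applicant Delay Offset: −108 days → 12 September 2034.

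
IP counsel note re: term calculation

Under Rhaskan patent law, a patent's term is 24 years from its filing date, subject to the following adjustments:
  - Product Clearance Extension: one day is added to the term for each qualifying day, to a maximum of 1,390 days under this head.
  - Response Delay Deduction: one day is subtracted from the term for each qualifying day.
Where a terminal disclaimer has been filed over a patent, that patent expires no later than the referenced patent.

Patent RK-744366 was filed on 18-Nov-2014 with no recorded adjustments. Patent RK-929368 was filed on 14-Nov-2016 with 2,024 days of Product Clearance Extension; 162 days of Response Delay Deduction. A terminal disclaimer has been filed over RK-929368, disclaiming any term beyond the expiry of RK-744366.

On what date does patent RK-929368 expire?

Natural term of RK-929368:
  Base: filing + 24 years → 14 November 2040.
  Product Clearance Extension: 2024 days claimed exceeds the 1390-day cap, so +1390 days → 4 September 2044.
  Response Delay Deduction: −162 days → 26 March 2044.
Expiry of referenced patent RK-744366:
  Base: filing + 24 years → 18 November 2038.
Terminal disclaimer: RK-929368 expires on the earlier of 26 March 2044 and 18 November 2038.

2038-11-18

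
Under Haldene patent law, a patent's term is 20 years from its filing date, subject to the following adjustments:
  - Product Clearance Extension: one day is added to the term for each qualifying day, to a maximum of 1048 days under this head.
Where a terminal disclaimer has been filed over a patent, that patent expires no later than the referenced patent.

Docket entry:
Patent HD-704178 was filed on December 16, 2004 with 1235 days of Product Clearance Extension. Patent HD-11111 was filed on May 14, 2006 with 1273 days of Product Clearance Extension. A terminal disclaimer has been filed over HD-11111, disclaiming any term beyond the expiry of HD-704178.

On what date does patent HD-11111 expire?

Natural term of HD-11111:
  Base: filing + 20 years → 14 May 2026.
  Product Clearance Extension: 1273 days claimed exceeds the 1048-day cap, so +1048 days → 27 March 2029.
Expiry of referenced patent HD-704178:
  Base: filing + 20 years → 16 December 2024.
  Product Clearance Extension: 1235 days claimed exceeds the 1048-day cap, so +1048 days → 30 October 2027.
Terminal disclaimer: HD-11111 expires on the earlier of 27 March 2029 and 30 October 2027.

October 30, 2027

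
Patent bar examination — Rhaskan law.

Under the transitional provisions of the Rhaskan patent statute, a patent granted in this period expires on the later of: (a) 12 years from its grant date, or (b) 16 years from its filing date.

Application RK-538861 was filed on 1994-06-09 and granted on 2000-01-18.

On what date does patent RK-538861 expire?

(a) grant + 12 years → 18 January 2012.
(b) filing + 16 years → 9 June 2010.
Later of the two: 18 January 2012.

January 18, 2012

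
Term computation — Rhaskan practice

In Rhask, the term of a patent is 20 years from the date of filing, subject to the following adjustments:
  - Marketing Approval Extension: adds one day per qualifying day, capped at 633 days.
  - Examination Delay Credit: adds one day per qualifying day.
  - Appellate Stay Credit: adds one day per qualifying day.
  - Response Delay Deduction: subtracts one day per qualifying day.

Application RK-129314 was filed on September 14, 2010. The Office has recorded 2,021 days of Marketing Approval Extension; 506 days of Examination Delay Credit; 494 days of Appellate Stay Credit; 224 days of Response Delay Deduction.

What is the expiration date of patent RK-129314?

2034-07-24

Base term: filing date + 20 years → 14 September 2030.
Marketing Approval Extension: 2021 days claimed exceeds the 633-day cap, so +633 days → 8 June 2032.
Examination Delay Credit: +506 days → 27 October 2033.
Appellate Stay Credit: +494 days → 5 March 2035.
Response Delay Deduction: −224 days → 24 July 2034.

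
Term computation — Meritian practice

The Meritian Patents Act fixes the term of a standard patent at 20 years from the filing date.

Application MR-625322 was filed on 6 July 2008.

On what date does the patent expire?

2028-07-06

Filing date + 20 years → 6 July 2028.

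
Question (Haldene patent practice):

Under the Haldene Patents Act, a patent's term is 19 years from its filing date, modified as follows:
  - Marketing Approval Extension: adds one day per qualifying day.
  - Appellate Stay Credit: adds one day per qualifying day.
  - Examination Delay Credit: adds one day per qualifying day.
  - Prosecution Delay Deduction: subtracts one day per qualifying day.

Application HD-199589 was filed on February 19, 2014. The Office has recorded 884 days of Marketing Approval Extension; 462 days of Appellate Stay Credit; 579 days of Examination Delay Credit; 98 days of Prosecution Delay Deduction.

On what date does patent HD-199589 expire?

February 20, 2038

Base term: filing date + 19 years → 19 February 2033.
Marketing Approval Extension: +884 days → 23 July 2035.
Appellate Stay Credit: +462 days → 27 October 2036.
Examination Delay Credit: +579 days → 29 May 2038.
Prosecution Delay Deduction: −98 days → 20 February 2038.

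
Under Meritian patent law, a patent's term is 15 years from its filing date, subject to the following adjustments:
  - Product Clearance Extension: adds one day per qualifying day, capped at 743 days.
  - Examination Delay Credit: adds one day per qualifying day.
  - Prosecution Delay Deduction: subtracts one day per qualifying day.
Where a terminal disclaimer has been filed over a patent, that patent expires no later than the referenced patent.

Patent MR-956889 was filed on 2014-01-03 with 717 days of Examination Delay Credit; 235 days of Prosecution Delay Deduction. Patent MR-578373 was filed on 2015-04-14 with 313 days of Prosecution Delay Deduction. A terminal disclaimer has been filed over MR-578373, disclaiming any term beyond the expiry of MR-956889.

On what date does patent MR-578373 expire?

Natural term of MR-578373:
  Base: filing + 15 years → 14 April 2030.
  Prosecution Delay Deduction: −313 days → 5 June 2029.
Expiry of referenced patent MR-956889:
  Base: filing + 15 years → 3 January 2029.
  Examination Delay Credit: +717 days → 21 December 2030.
  Prosecution Delay Deduction: −235 days → 30 April 2030.
Terminal disclaimer: MR-578373 expires on the earlier of 5 June 2029 and 30 April 2030.

June 5, 2029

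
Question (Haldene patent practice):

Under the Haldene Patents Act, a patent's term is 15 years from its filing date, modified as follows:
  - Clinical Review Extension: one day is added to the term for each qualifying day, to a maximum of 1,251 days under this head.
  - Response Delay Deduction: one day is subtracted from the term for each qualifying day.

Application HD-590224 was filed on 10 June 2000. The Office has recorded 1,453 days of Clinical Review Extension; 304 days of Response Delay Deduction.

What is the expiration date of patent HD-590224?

2018-01-12

Base term: filing date + 15 years → 10 June 2015.
Clinical Review Extension: 1453 days claimed exceeds the 1251-day cap, so +1251 days → 12 November 2018.
Response Delay Deduction: −304 days → 12 January 2018.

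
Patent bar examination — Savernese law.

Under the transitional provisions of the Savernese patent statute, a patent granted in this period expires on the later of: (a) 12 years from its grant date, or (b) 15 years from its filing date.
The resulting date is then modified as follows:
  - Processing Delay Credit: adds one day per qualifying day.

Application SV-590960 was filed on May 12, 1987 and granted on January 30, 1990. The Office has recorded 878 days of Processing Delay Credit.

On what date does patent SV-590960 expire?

2004-10-06

(a) grant + 12 years → 30 January 2002.
(b) filing + 15 years → 12 May 2002.
Later of the two: 12 May 2002.
Processing Delay Credit: +878 days → 6 October 2004.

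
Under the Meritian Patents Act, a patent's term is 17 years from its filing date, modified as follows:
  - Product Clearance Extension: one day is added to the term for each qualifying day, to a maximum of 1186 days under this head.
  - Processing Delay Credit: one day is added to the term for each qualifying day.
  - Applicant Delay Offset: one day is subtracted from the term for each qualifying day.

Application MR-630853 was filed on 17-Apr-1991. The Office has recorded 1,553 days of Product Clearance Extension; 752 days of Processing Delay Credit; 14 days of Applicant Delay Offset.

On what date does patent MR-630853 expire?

Base term: filing date + 17 years → 17 April 2008.
Product Clearance Extension: 1553 days claimed exceeds the 1186-day cap, so +1186 days → 17 July 2011.
Processing Delay Credit: +752 days → 7 August 2013.
Applicant Delay Offset: −14 days → 24 July 2013.

July 24, 2013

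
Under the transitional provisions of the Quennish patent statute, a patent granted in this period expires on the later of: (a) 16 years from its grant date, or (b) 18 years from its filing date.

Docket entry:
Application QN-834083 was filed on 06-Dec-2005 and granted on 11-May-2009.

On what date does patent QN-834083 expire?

2025-05-11

(a) grant + 16 years → 11 May 2025.
(b) filing + 18 years → 6 December 2023.
Later of the two: 11 May 2025.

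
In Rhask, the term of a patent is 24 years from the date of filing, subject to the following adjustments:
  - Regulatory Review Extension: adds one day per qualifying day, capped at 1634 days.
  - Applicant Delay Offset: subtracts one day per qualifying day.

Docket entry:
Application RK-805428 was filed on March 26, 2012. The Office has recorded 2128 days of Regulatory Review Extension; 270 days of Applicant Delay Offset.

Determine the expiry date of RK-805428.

Base term: filing date + 24 years → 26 March 2036.
Regulatory Review Extension: 2128 days claimed exceeds the 1634-day cap, so +1634 days → 15 September 2040.
Applicant Delay Offset: −270 days → 20 December 2039.

December 20, 2039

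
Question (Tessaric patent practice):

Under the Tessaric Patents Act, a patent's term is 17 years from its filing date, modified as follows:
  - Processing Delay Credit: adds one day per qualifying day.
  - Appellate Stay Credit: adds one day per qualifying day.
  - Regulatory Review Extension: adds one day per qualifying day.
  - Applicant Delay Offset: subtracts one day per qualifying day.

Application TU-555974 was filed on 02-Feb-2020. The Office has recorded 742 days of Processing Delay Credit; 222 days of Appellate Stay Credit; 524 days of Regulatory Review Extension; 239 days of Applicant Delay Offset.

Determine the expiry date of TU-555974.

Base term: filing date + 17 years → 2 February 2037.
Processing Delay Credit: +742 days → 14 February 2039.
Appellate Stay Credit: +222 days → 24 September 2039.
Regulatory Review Extension: +524 days → 1 March 2041.
Applicant Delay Offset: −239 days → 5 July 2040.

July 5, 2040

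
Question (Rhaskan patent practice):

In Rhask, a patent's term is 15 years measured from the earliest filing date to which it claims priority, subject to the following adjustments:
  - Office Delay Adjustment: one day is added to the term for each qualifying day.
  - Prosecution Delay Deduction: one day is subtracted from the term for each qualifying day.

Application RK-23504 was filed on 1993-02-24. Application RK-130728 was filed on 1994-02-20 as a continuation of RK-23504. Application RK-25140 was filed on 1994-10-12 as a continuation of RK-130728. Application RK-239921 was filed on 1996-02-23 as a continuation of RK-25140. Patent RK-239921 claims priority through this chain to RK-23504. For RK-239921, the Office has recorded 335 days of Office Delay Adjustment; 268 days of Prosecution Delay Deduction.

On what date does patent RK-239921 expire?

Earliest priority filing: 24 February 1993.
Base term: 24 February 1993 + 15 years → 24 February 2008.
Office Delay Adjustment: +335 days → 24 January 2009.
Prosecution Delay Deduction: −268 days → 1 May 2008.

2008-05-01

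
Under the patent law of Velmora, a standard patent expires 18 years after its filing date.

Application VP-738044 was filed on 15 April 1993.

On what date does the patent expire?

Filing date + 18 years → 15 April 2011.

April 15, 2011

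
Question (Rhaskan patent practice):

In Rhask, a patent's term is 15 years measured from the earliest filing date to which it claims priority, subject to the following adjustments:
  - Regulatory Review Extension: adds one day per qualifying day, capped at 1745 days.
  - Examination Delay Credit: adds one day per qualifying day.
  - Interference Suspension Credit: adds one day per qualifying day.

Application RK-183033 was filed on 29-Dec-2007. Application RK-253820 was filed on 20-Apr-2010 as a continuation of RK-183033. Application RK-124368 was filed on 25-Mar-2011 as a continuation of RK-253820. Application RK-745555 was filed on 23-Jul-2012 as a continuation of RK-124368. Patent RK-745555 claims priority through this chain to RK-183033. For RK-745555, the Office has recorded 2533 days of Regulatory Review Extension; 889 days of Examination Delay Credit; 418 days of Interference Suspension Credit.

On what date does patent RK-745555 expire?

Earliest priority filing: 29 December 2007.
Base term: 29 December 2007 + 15 years → 29 December 2022.
Regulatory Review Extension: 2533 days claimed exceeds the 1745-day cap, so +1745 days → 9 October 2027.
Examination Delay Credit: +889 days → 16 March 2030.
Interference Suspension Credit: +418 days → 8 May 2031.

2031-05-08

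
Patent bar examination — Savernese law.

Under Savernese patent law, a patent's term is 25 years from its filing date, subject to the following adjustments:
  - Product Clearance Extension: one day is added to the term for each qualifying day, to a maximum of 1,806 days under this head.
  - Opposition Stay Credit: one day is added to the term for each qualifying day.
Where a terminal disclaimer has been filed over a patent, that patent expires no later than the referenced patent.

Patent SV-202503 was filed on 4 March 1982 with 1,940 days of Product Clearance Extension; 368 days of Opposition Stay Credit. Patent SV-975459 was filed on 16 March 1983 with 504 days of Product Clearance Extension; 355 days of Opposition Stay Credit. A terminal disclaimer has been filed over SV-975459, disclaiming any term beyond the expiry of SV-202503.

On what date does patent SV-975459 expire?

July 23, 2010

Natural term of SV-975459:
  Base: filing + 25 years → 16 March 2008.
  Product Clearance Extension: 504 days (within the 1806-day cap) → +504 days → 2 August 2009.
  Opposition Stay Credit: +355 days → 23 July 2010.
Expiry of referenced patent SV-202503:
  Base: filing + 25 years → 4 March 2007.
  Product Clearance Extension: 1940 days claimed exceeds the 1806-day cap, so +1806 days → 12 February 2012.
  Opposition Stay Credit: +368 days → 14 February 2013.
Terminal disclaimer: SV-975459 expires on the earlier of 23 July 2010 and 14 February 2013.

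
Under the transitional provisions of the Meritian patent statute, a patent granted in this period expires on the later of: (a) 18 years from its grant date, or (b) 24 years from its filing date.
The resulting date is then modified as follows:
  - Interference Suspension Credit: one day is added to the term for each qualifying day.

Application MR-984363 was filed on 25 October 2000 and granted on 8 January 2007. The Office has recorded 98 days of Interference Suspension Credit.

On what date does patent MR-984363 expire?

April 16, 2025

(a) grant + 18 years → 8 January 2025.
(b) filing + 24 years → 25 October 2024.
Later of the two: 8 January 2025.
Interference Suspension Credit: +98 days → 16 April 2025.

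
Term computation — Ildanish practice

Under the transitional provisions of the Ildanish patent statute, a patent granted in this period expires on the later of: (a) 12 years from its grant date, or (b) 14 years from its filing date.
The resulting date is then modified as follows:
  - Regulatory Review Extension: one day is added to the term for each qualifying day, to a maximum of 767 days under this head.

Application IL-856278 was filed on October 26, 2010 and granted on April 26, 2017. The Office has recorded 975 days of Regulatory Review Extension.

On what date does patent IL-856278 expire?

(a) grant + 12 years → 26 April 2029.
(b) filing + 14 years → 26 October 2024.
Later of the two: 26 April 2029.
Regulatory Review Extension: 975 days claimed exceeds the 767-day cap, so +767 days → 2 June 2031.

June 2, 2031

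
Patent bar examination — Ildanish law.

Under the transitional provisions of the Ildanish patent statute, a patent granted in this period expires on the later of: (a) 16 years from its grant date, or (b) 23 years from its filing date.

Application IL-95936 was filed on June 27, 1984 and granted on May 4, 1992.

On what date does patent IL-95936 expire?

(a) grant + 16 years → 4 May 2008.
(b) filing + 23 years → 27 June 2007.
Later of the two: 4 May 2008.

May 4, 2008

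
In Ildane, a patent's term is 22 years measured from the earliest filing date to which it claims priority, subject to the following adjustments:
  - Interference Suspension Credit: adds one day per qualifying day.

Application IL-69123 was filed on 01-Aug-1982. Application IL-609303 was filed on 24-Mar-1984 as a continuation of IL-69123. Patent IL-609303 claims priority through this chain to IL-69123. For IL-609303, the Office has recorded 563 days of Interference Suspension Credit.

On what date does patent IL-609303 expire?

Earliest priority filing: 1 August 1982.
Base term: 1 August 1982 + 22 years → 1 August 2004.
Interference Suspension Credit: +563 days → 15 February 2006.

February 15, 2006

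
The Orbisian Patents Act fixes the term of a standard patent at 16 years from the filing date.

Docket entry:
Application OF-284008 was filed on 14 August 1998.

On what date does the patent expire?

August 14, 2014

Filing date + 16 years → 14 August 2014.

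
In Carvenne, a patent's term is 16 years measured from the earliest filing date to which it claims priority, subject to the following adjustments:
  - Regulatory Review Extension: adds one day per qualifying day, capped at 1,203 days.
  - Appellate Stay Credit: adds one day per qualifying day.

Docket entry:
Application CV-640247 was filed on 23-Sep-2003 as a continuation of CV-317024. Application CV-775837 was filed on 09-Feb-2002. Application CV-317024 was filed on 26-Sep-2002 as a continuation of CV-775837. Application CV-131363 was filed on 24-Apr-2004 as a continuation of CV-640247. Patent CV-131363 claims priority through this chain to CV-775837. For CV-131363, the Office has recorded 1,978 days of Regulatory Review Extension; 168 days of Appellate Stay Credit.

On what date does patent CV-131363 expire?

Earliest priority filing: 9 February 2002.
Base term: 9 February 2002 + 16 years → 9 February 2018.
Regulatory Review Extension: 1978 days claimed exceeds the 1203-day cap, so +1203 days → 27 May 2021.
Appellate Stay Credit: +168 days → 11 November 2021.

November 11, 2021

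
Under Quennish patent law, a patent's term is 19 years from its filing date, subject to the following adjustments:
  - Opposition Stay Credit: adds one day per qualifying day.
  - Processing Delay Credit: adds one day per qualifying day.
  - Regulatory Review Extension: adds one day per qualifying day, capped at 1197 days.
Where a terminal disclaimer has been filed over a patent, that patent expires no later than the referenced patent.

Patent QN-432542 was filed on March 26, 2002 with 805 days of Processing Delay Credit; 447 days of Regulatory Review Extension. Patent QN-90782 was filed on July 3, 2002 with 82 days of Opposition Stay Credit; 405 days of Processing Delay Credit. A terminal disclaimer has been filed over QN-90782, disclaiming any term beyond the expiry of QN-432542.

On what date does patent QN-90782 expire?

2022-11-02

Natural term of QN-90782:
  Base: filing + 19 years → 3 July 2021.
  Opposition Stay Credit: +82 days → 23 September 2021.
  Processing Delay Credit: +405 days → 2 November 2022.
Expiry of referenced patent QN-432542:
  Base: filing + 19 years → 26 March 2021.
  Processing Delay Credit: +805 days → 9 June 2023.
  Regulatory Review Extension: 447 days (within the 1197-day cap) → +447 days → 29 August 2024.
Terminal disclaimer: QN-90782 expires on the earlier of 2 November 2022 and 29 August 2024.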